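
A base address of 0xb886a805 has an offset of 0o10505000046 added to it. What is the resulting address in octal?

0xb886a805 = 0o27041524005 in octal.
Add column by column in base 8, right to left:
  5+6 = 3 carry 1
  0+4+1 = 5
  0+0 = 0
  4+0 = 4
  2+0 = 2
  5+0 = 5
  1+5 = 6
  4+0 = 4
  0+5 = 5
  7+0 = 7
  2+1 = 3

0o37546524053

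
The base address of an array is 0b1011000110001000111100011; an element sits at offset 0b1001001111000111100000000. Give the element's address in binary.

Add column by column in base 2, right to left:
  1+0 = 1
  1+0 = 1
  0+0 = 0
  0+0 = 0
  0+0 = 0
  1+0 = 1
  1+0 = 1
  1+0 = 1
  1+1 = 0 carry 1
  0+1+1 = 0 carry 1
  0+1+1 = 0 carry 1
  0+1+1 = 0 carry 1
  1+0+1 = 0 carry 1
  0+0+1 = 1
  0+0 = 0
  0+1 = 1
  1+1 = 0 carry 1
  1+1+1 = 1 carry 1
  0+1+1 = 0 carry 1
  0+0+1 = 1
  0+0 = 0
  1+1 = 0 carry 1
  1+0+1 = 0 carry 1
  0+0+1 = 1
  1+1 = 0 carry 1
  final carry 1

0b10100010101010000011100011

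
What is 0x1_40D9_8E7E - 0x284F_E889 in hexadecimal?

Subtract column by column in base 16:
  E-9 → 5
  7-8 → F (borrow)
  E-8-1 → 5
  8-E → A (borrow)
  9-F-1 → 9 (borrow)
  D-4-1 → 8
  0-8 → 8 (borrow)
  4-2-1 → 1
  1-0 → 1

0x11889A5F5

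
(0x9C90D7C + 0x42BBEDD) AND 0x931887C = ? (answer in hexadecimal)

Add column by column in base 16, right to left:
  C+D = 9 carry 1
  7+D+1 = 5 carry 1
  D+E+1 = C carry 1
  0+B+1 = C
  9+B = 4 carry 1
  C+2+1 = F
  9+4 = D
Sum = 0xDF4CC59; now AND with 0x931887C:
  D&9=9, F&3=3, 4&1=0, C&8=8, C&8=8, 5&7=5, 9&C=8

0x9308858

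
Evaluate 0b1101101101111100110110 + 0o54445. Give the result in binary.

0o54445 = 0b101100100100101 in binary.
Add column by column in base 2, right to left:
  0+1 = 1
  1+0 = 1
  1+1 = 0 carry 1
  0+0+1 = 1
  1+0 = 1
  1+1 = 0 carry 1
  0+0+1 = 1
  0+0 = 0
  1+1 = 0 carry 1
  1+0+1 = 0 carry 1
  1+0+1 = 0 carry 1
  1+1+1 = 1 carry 1
  1+1+1 = 1 carry 1
  0+0+1 = 1
  1+1 = 0 carry 1
  1+0+1 = 0 carry 1
  0+0+1 = 1
  1+0 = 1
  1+0 = 1
  0+0 = 0
  1+0 = 1
  1+0 = 1

0b1101110011100001011011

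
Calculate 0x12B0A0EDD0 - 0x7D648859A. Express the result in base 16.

0xADA586836

Subtract column by column in base 16:
  0-A → 6 (borrow)
  D-9-1 → 3
  D-5 → 8
  E-8 → 6
  0-8 → 8 (borrow)
  A-4-1 → 5
  0-6 → A (borrow)
  B-D-1 → D (borrow)
  2-7-1 → A (borrow)
  1-0-1 → 0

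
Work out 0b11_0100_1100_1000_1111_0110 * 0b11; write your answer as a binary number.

0b100111100101101011100010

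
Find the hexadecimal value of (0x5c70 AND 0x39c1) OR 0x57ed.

0x5fed

0x5c70 AND 0x39c1 = 0x1840.
Then OR with 0x57ed.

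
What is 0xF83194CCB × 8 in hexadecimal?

0x7C18CA6658

Multiply each base-16 digit by 8, carrying:
  B×8 = 88 → write 8 carry 5
  C×8+5 = 101 → write 5 carry 6
  C×8+6 = 102 → write 6 carry 6
  4×8+6 = 38 → write 6 carry 2
  9×8+2 = 74 → write A carry 4
  1×8+4 = 12 → write C
  3×8 = 24 → write 8 carry 1
  8×8+1 = 65 → write 1 carry 4
  F×8+4 = 124 → write C carry 7
  remaining carry: 7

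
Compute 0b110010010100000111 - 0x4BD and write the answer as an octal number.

0o620112

0b110010010100000111 = 0o622407 in octal.
0x4BD = 0o2275 in octal.
Subtract column by column in base 8:
  7-5 → 2
  0-7 → 1 (borrow)
  4-2-1 → 1
  2-2 → 0
  2-0 → 2
  6-0 → 6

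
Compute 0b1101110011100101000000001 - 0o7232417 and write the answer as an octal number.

0o147112362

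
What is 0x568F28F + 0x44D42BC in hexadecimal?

0x9B6354B

Add column by column in base 16, right to left:
  F+C = B carry 1
  8+B+1 = 4 carry 1
  2+2+1 = 5
  F+4 = 3 carry 1
  8+D+1 = 6 carry 1
  6+4+1 = B
  5+4 = 9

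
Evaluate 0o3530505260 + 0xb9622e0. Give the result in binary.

0b101000111110001010110110010000

0o3530505260 = 0b11101011000101000101010110000 in binary.
0xb9622e0 = 0b1011100101100010001011100000 in binary.
Add column by column in base 2, right to left:
  0+0 = 0
  0+0 = 0
  0+0 = 0
  0+0 = 0
  1+0 = 1
  1+1 = 0 carry 1
  0+1+1 = 0 carry 1
  1+1+1 = 1 carry 1
  0+0+1 = 1
  1+1 = 0 carry 1
  0+0+1 = 1
  1+0 = 1
  0+0 = 0
  0+1 = 1
  0+0 = 0
  1+0 = 1
  0+0 = 0
  1+1 = 0 carry 1
  0+1+1 = 0 carry 1
  0+0+1 = 1
  0+1 = 1
  1+0 = 1
  1+0 = 1
  0+1 = 1
  1+1 = 0 carry 1
  0+1+1 = 0 carry 1
  1+0+1 = 0 carry 1
  1+1+1 = 1 carry 1
  1+0+1 = 0 carry 1
  final carry 1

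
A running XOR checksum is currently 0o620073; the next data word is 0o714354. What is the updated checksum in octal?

0o134327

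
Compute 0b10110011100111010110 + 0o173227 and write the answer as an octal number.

0o3030155

0b10110011100111010110 = 0o2634726 in octal.
Add column by column in base 8, right to left:
  6+7 = 5 carry 1
  2+2+1 = 5
  7+2 = 1 carry 1
  4+3+1 = 0 carry 1
  3+7+1 = 3 carry 1
  6+1+1 = 0 carry 1
  2+0+1 = 3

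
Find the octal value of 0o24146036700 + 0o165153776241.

0o211322035141

Add column by column in base 8, right to left:
  0+1 = 1
  0+4 = 4
  7+2 = 1 carry 1
  6+6+1 = 5 carry 1
  3+7+1 = 3 carry 1
  0+7+1 = 0 carry 1
  6+3+1 = 2 carry 1
  4+5+1 = 2 carry 1
  1+1+1 = 3
  4+5 = 1 carry 1
  2+6+1 = 1 carry 1
  0+1+1 = 2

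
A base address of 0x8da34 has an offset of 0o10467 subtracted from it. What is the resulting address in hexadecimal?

0o10467 = 0x1137 in hexadecimal.
Subtract column by column in base 16:
  4-7 → d (borrow)
  3-3-1 → f (borrow)
  a-1-1 → 8
  d-1 → c
  8-0 → 8

0x8c8fd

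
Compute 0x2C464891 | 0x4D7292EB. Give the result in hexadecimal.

OR each hex digit independently (no carries):
  2|4=6, C|D=D, 4|7=7, 6|2=6, 4|9=D, 8|2=A, 9|E=F, 1|B=B

0x6D76DAFB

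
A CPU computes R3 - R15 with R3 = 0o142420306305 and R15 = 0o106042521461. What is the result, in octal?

Subtract column by column in base 8:
  5-1 → 4
  0-6 → 2 (borrow)
  3-4-1 → 6 (borrow)
  6-1-1 → 4
  0-2 → 6 (borrow)
  3-5-1 → 5 (borrow)
  0-2-1 → 5 (borrow)
  2-4-1 → 5 (borrow)
  4-0-1 → 3
  2-6 → 4 (borrow)
  4-0-1 → 3
  1-1 → 0

0o34355564624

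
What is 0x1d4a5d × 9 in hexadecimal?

0x1079d45

Multiply each base-16 digit by 9, carrying:
  d×9 = 117 → write 5 carry 7
  5×9+7 = 52 → write 4 carry 3
  a×9+3 = 93 → write d carry 5
  4×9+5 = 41 → write 9 carry 2
  d×9+2 = 119 → write 7 carry 7
  1×9+7 = 16 → write 0 carry 1
  remaining carry: 1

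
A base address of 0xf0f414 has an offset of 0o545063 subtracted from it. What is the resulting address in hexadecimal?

0o545063 = 0x2ca33 in hexadecimal.
Subtract column by column in base 16:
  4-3 → 1
  1-3 → e (borrow)
  4-a-1 → 9 (borrow)
  f-c-1 → 2
  0-2 → e (borrow)
  f-0-1 → e

0xee29e1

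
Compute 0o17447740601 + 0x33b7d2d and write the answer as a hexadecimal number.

0x7fdb3eae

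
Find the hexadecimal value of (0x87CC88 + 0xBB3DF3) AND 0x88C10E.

0xA

Add column by column in base 16, right to left:
  8+3 = B
  8+F = 7 carry 1
  C+D+1 = A carry 1
  C+3+1 = 0 carry 1
  7+B+1 = 3 carry 1
  8+B+1 = 4 carry 1
  final carry 1
Sum = 0x1430A7B; now AND with 0x88C10E:
  1&0=0, 4&8=0, 3&8=0, 0&C=0, A&1=0, 7&0=0, B&E=A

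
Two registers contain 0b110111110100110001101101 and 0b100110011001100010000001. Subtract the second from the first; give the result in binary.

Subtract column by column in base 2:
  1-1 → 0
  0-0 → 0
  1-0 → 1
  1-0 → 1
  0-0 → 0
  1-0 → 1
  1-0 → 1
  0-1 → 1 (borrow)
  0-0-1 → 1 (borrow)
  0-0-1 → 1 (borrow)
  1-0-1 → 0
  1-1 → 0
  0-1 → 1 (borrow)
  0-0-1 → 1 (borrow)
  1-0-1 → 0
  0-1 → 1 (borrow)
  1-1-1 → 1 (borrow)
  1-0-1 → 0
  1-0 → 1
  1-1 → 0
  1-1 → 0
  0-0 → 0
  1-0 → 1
  1-1 → 0

0b10001011011001111101100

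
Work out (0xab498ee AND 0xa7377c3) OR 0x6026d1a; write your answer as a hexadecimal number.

0xe327dda

0xab498ee AND 0xa7377c3 = 0xa3010c2.
Then OR with 0x6026d1a.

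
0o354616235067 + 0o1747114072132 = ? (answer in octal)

0o2323732327221

Add column by column in base 8, right to left:
  7+2 = 1 carry 1
  6+3+1 = 2 carry 1
  0+1+1 = 2
  5+2 = 7
  3+7 = 2 carry 1
  2+0+1 = 3
  6+4 = 2 carry 1
  1+1+1 = 3
  6+1 = 7
  4+7 = 3 carry 1
  5+4+1 = 2 carry 1
  3+7+1 = 3 carry 1
  0+1+1 = 2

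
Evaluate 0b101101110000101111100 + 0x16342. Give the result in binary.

0b110000100010010111110

0x16342 = 0b10110001101000010 in binary.
Add column by column in base 2, right to left:
  0+0 = 0
  0+1 = 1
  1+0 = 1
  1+0 = 1
  1+0 = 1
  1+0 = 1
  1+1 = 0 carry 1
  0+0+1 = 1
  1+1 = 0 carry 1
  0+1+1 = 0 carry 1
  0+0+1 = 1
  0+0 = 0
  0+0 = 0
  1+1 = 0 carry 1
  1+1+1 = 1 carry 1
  1+0+1 = 0 carry 1
  0+1+1 = 0 carry 1
  1+0+1 = 0 carry 1
  1+0+1 = 0 carry 1
  0+0+1 = 1
  1+0 = 1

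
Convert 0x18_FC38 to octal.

0o6176070

Expand each hex digit to 4 bits: 1=0001 8=1000 F=1111 C=1100 3=0011 8=1000.
Group the bits in threes: 110 001 111 110 000 111 000 → 6176070.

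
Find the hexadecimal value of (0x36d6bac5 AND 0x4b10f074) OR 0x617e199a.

0x36d6bac5 AND 0x4b10f074 = 0x0210b044.
Then OR with 0x617e199a.

0x637eb9de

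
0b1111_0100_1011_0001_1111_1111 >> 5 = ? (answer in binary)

Right shift by 5: drop the 5 least-significant bits.

0b1111010010110001111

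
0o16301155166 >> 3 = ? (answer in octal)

0o1630115516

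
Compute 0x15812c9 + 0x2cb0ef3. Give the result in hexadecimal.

Add column by column in base 16, right to left:
  9+3 = c
  c+f = b carry 1
  2+e+1 = 1 carry 1
  1+0+1 = 2
  8+b = 3 carry 1
  5+c+1 = 2 carry 1
  1+2+1 = 4

0x42321bc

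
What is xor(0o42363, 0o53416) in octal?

0o11775

XOR each oct digit independently (no carries):
  4^5=1, 2^3=1, 3^4=7, 6^1=7, 3^6=5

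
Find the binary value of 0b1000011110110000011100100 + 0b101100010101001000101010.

Add column by column in base 2, right to left:
  0+0 = 0
  0+1 = 1
  1+0 = 1
  0+1 = 1
  0+0 = 0
  1+1 = 0 carry 1
  1+0+1 = 0 carry 1
  1+0+1 = 0 carry 1
  0+0+1 = 1
  0+1 = 1
  0+0 = 0
  0+0 = 0
  0+1 = 1
  1+0 = 1
  1+1 = 0 carry 1
  0+0+1 = 1
  1+1 = 0 carry 1
  1+0+1 = 0 carry 1
  1+0+1 = 0 carry 1
  1+0+1 = 0 carry 1
  0+1+1 = 0 carry 1
  0+1+1 = 0 carry 1
  0+0+1 = 1
  0+1 = 1
  1+0 = 1

0b1110000001011001100001110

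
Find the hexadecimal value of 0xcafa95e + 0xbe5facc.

Add column by column in base 16, right to left:
  e+c = a carry 1
  5+c+1 = 2 carry 1
  9+a+1 = 4 carry 1
  a+f+1 = a carry 1
  f+5+1 = 5 carry 1
  a+e+1 = 9 carry 1
  c+b+1 = 8 carry 1
  final carry 1

0x1895a42a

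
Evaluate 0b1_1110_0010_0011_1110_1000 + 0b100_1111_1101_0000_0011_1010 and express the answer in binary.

Add column by column in base 2, right to left:
  0+0 = 0
  0+1 = 1
  0+0 = 0
  1+1 = 0 carry 1
  0+1+1 = 0 carry 1
  1+1+1 = 1 carry 1
  1+0+1 = 0 carry 1
  1+0+1 = 0 carry 1
  1+0+1 = 0 carry 1
  1+0+1 = 0 carry 1
  0+0+1 = 1
  0+0 = 0
  0+1 = 1
  1+0 = 1
  0+1 = 1
  0+1 = 1
  0+1 = 1
  1+1 = 0 carry 1
  1+1+1 = 1 carry 1
  1+1+1 = 1 carry 1
  1+0+1 = 0 carry 1
  0+0+1 = 1
  0+1 = 1

0b11011011111010000100010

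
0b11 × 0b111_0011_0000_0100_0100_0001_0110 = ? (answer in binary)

0b10101100100001100110001000010

Multiply each base-2 digit by 3, carrying:
  0×3 = 0 → write 0
  1×3 = 3 → write 1 carry 1
  1×3+1 = 4 → write 0 carry 2
  0×3+2 = 2 → write 0 carry 1
  1×3+1 = 4 → write 0 carry 2
  0×3+2 = 2 → write 0 carry 1
  0×3+1 = 1 → write 1
  0×3 = 0 → write 0
  0×3 = 0 → write 0
  0×3 = 0 → write 0
  1×3 = 3 → write 1 carry 1
  0×3+1 = 1 → write 1
  0×3 = 0 → write 0
  0×3 = 0 → write 0
  1×3 = 3 → write 1 carry 1
  0×3+1 = 1 → write 1
  0×3 = 0 → write 0
  0×3 = 0 → write 0
  0×3 = 0 → write 0
  0×3 = 0 → write 0
  1×3 = 3 → write 1 carry 1
  1×3+1 = 4 → write 0 carry 2
  0×3+2 = 2 → write 0 carry 1
  0×3+1 = 1 → write 1
  1×3 = 3 → write 1 carry 1
  1×3+1 = 4 → write 0 carry 2
  1×3+2 = 5 → write 1 carry 2
  remaining carry: 10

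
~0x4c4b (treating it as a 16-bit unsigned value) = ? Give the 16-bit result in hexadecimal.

0xb3b4

Each hex digit d becomes f−d:
  4→b, c→3, 4→b, b→4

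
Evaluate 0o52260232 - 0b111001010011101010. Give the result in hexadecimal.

0xA5CBB0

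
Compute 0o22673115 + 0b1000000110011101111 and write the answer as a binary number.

0o22673115 = 0b10010110111011001001101 in binary.
Add column by column in base 2, right to left:
  1+1 = 0 carry 1
  0+1+1 = 0 carry 1
  1+1+1 = 1 carry 1
  1+1+1 = 1 carry 1
  0+0+1 = 1
  0+1 = 1
  1+1 = 0 carry 1
  0+1+1 = 0 carry 1
  0+0+1 = 1
  1+0 = 1
  1+1 = 0 carry 1
  0+1+1 = 0 carry 1
  1+0+1 = 0 carry 1
  1+0+1 = 0 carry 1
  1+0+1 = 0 carry 1
  0+0+1 = 1
  1+0 = 1
  1+0 = 1
  0+1 = 1
  1+0 = 1
  0+0 = 0
  0+0 = 0
  1+0 = 1

0b10011111000001100111100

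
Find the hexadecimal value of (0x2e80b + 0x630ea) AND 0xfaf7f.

0x90875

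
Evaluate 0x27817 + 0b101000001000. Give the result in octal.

0x27817 = 0o474027 in octal.
0b101000001000 = 0o5010 in octal.
Add column by column in base 8, right to left:
  7+0 = 7
  2+1 = 3
  0+0 = 0
  4+5 = 1 carry 1
  7+0+1 = 0 carry 1
  4+0+1 = 5

0o501037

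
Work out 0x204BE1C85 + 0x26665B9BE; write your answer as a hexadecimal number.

Add column by column in base 16, right to left:
  5+E = 3 carry 1
  8+B+1 = 4 carry 1
  C+9+1 = 6 carry 1
  1+B+1 = D
  E+5 = 3 carry 1
  B+6+1 = 2 carry 1
  4+6+1 = B
  0+6 = 6
  2+2 = 4

0x46B23D643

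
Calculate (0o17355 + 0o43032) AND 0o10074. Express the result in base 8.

0o4

Add column by column in base 8, right to left:
  5+2 = 7
  5+3 = 0 carry 1
  3+0+1 = 4
  7+3 = 2 carry 1
  1+4+1 = 6
Sum = 0o62407; now AND with 0o10074:
  6&1=0, 2&0=0, 4&0=0, 0&7=0, 7&4=4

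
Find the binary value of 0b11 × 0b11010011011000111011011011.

0b1001111010001010110010010001

Multiply each base-2 digit by 3, carrying:
  1×3 = 3 → write 1 carry 1
  1×3+1 = 4 → write 0 carry 2
  0×3+2 = 2 → write 0 carry 1
  1×3+1 = 4 → write 0 carry 2
  1×3+2 = 5 → write 1 carry 2
  0×3+2 = 2 → write 0 carry 1
  1×3+1 = 4 → write 0 carry 2
  1×3+2 = 5 → write 1 carry 2
  0×3+2 = 2 → write 0 carry 1
  1×3+1 = 4 → write 0 carry 2
  1×3+2 = 5 → write 1 carry 2
  1×3+2 = 5 → write 1 carry 2
  0×3+2 = 2 → write 0 carry 1
  0×3+1 = 1 → write 1
  0×3 = 0 → write 0
  1×3 = 3 → write 1 carry 1
  1×3+1 = 4 → write 0 carry 2
  0×3+2 = 2 → write 0 carry 1
  1×3+1 = 4 → write 0 carry 2
  1×3+2 = 5 → write 1 carry 2
  0×3+2 = 2 → write 0 carry 1
  0×3+1 = 1 → write 1
  1×3 = 3 → write 1 carry 1
  0×3+1 = 1 → write 1
  1×3 = 3 → write 1 carry 1
  1×3+1 = 4 → write 0 carry 2
  remaining carry: 10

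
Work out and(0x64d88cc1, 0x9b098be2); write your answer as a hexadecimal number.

AND each hex digit independently (no carries):
  6&9=0, 4&b=0, d&0=0, 8&9=8, 8&8=8, c&b=8, c&e=c, 1&2=0

0x000888c0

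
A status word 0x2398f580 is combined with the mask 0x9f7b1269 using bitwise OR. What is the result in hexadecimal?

0xbffbf7e9

OR each hex digit independently (no carries):
  2|9=b, 3|f=f, 9|7=f, 8|b=b, f|1=f, 5|2=7, 8|6=e, 0|9=9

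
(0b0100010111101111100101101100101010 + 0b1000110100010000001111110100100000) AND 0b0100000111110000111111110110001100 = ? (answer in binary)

Add column by column in base 2, right to left:
  0+0 = 0
  1+0 = 1
  0+0 = 0
  1+0 = 1
  0+0 = 0
  1+1 = 0 carry 1
  0+0+1 = 1
  0+0 = 0
  1+1 = 0 carry 1
  1+0+1 = 0 carry 1
  0+1+1 = 0 carry 1
  1+1+1 = 1 carry 1
  1+1+1 = 1 carry 1
  0+1+1 = 0 carry 1
  1+1+1 = 1 carry 1
  0+1+1 = 0 carry 1
  0+0+1 = 1
  1+0 = 1
  1+0 = 1
  1+0 = 1
  1+0 = 1
  1+0 = 1
  0+1 = 1
  1+0 = 1
  1+0 = 1
  1+0 = 1
  1+1 = 0 carry 1
  0+0+1 = 1
  1+1 = 0 carry 1
  0+1+1 = 0 carry 1
  0+0+1 = 1
  0+0 = 0
  1+0 = 1
  0+1 = 1
Sum = 0b1101001011111111110101100001001010; now AND with 0b0100000111110000111111110110001100:
  1101001011111111110101100001001010
& 0100000111110000111111110110001100
= 0100000011110000110101100000001000

0b100000011110000110101100000001000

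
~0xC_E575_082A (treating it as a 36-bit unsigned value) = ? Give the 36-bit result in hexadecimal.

Each hex digit d becomes F−d:
  C→3, E→1, 5→A, 7→8, 5→A, 0→F, 8→7, 2→D, A→5

0x31A8AF7D5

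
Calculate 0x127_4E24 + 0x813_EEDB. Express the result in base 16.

0x93B3CFF

Add column by column in base 16, right to left:
  4+B = F
  2+D = F
  E+E = C carry 1
  4+E+1 = 3 carry 1
  7+3+1 = B
  2+1 = 3
  1+8 = 9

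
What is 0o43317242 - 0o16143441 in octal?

0o25153601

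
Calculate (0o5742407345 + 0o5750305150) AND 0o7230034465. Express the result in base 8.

0o3210014405

Add column by column in base 8, right to left:
  5+0 = 5
  4+5 = 1 carry 1
  3+1+1 = 5
  7+5 = 4 carry 1
  0+0+1 = 1
  4+3 = 7
  2+0 = 2
  4+5 = 1 carry 1
  7+7+1 = 7 carry 1
  5+5+1 = 3 carry 1
  final carry 1
Sum = 0o13712714515; now AND with 0o7230034465:
  1&0=0, 3&7=3, 7&2=2, 1&3=1, 2&0=0, 7&0=0, 1&3=1, 4&4=4, 5&4=4, 1&6=0, 5&5=5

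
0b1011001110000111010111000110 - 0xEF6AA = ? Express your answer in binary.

0b1011001010010111111100011100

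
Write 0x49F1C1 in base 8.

0o22370701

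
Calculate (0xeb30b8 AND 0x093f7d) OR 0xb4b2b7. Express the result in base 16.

0xbdb2bf

0xeb30b8 AND 0x093f7d = 0x093038.
Then OR with 0xb4b2b7.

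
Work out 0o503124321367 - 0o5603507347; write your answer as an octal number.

Subtract column by column in base 8:
  7-7 → 0
  6-4 → 2
  3-3 → 0
  1-7 → 2 (borrow)
  2-0-1 → 1
  3-5 → 6 (borrow)
  4-3-1 → 0
  2-0 → 2
  1-6 → 3 (borrow)
  3-5-1 → 5 (borrow)
  0-0-1 → 7 (borrow)
  5-0-1 → 4

0o475320612020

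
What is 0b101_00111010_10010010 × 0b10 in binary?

0b10100111010100100100

Multiply each base-2 digit by 2, carrying:
  0×2 = 0 → write 0
  1×2 = 2 → write 0 carry 1
  0×2+1 = 1 → write 1
  0×2 = 0 → write 0
  1×2 = 2 → write 0 carry 1
  0×2+1 = 1 → write 1
  0×2 = 0 → write 0
  1×2 = 2 → write 0 carry 1
  0×2+1 = 1 → write 1
  1×2 = 2 → write 0 carry 1
  0×2+1 = 1 → write 1
  1×2 = 2 → write 0 carry 1
  1×2+1 = 3 → write 1 carry 1
  1×2+1 = 3 → write 1 carry 1
  0×2+1 = 1 → write 1
  0×2 = 0 → write 0
  1×2 = 2 → write 0 carry 1
  0×2+1 = 1 → write 1
  1×2 = 2 → write 0 carry 1
  remaining carry: 1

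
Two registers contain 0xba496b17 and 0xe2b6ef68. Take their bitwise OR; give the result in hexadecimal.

0xfaffef7f

OR each hex digit independently (no carries):
  b|e=f, a|2=a, 4|b=f, 9|6=f, 6|e=e, b|f=f, 1|6=7, 7|8=f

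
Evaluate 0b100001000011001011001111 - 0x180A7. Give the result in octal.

0b100001000011001011001111 = 0o41031317 in octal.
0x180A7 = 0o300247 in octal.
Subtract column by column in base 8:
  7-7 → 0
  1-4 → 5 (borrow)
  3-2-1 → 0
  1-0 → 1
  3-0 → 3
  0-3 → 5 (borrow)
  1-0-1 → 0
  4-0 → 4

0o40531050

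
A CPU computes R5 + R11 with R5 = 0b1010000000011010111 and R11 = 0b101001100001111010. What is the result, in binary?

Add column by column in base 2, right to left:
  1+0 = 1
  1+1 = 0 carry 1
  1+0+1 = 0 carry 1
  0+1+1 = 0 carry 1
  1+1+1 = 1 carry 1
  0+1+1 = 0 carry 1
  1+1+1 = 1 carry 1
  1+0+1 = 0 carry 1
  0+0+1 = 1
  0+0 = 0
  0+0 = 0
  0+1 = 1
  0+1 = 1
  0+0 = 0
  0+0 = 0
  0+1 = 1
  1+0 = 1
  0+1 = 1
  1+0 = 1

0b1111001100101010001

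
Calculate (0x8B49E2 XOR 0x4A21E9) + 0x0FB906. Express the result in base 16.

First 0x8B49E2 XOR 0x4A21E9 = 0xC1680B.
Add column by column in base 16, right to left:
  B+6 = 1 carry 1
  0+0+1 = 1
  8+9 = 1 carry 1
  6+B+1 = 2 carry 1
  1+F+1 = 1 carry 1
  C+0+1 = D

0xD12111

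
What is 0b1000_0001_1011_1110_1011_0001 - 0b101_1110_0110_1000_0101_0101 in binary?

0b1000110101011001011100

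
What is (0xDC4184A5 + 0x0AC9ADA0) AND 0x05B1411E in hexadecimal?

Add column by column in base 16, right to left:
  5+0 = 5
  A+A = 4 carry 1
  4+D+1 = 2 carry 1
  8+A+1 = 3 carry 1
  1+9+1 = B
  4+C = 0 carry 1
  C+A+1 = 7 carry 1
  D+0+1 = E
Sum = 0xE70B3245; now AND with 0x05B1411E:
  E&0=0, 7&5=5, 0&B=0, B&1=1, 3&4=0, 2&1=0, 4&1=0, 5&E=4

0x5010004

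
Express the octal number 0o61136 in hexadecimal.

Each octal digit is 3 bits: 6=110 1=001 1=001 3=011 6=110.
Group the bits into nibbles: 0110 0010 0101 1110 → 625e.

0x625e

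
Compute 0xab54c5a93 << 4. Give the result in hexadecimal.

Shifting left by 4 bits = 1 hex digit: append 1 zero.

0xab54c5a930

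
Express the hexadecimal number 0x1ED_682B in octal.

Expand each hex digit to 4 bits: 1=0001 E=1110 D=1101 6=0110 8=1000 2=0010 B=1011.
Group the bits in threes: 001 111 011 010 110 100 000 101 011 → 173264053.

0o173264053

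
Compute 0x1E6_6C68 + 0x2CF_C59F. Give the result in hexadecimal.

0x4B63207

Add column by column in base 16, right to left:
  8+F = 7 carry 1
  6+9+1 = 0 carry 1
  C+5+1 = 2 carry 1
  6+C+1 = 3 carry 1
  6+F+1 = 6 carry 1
  E+C+1 = B carry 1
  1+2+1 = 4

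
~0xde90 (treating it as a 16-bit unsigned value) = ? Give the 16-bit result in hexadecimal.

0x216f

Each hex digit d becomes f−d:
  d→2, e→1, 9→6, 0→f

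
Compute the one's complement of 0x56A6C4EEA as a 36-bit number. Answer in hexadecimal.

Each hex digit d becomes F−d:
  5→A, 6→9, A→5, 6→9, C→3, 4→B, E→1, E→1, A→5

0xA9593B115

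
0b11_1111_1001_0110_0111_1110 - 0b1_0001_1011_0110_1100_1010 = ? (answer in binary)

Subtract column by column in base 2:
  0-0 → 0
  1-1 → 0
  1-0 → 1
  1-1 → 0
  1-0 → 1
  1-0 → 1
  1-1 → 0
  0-1 → 1 (borrow)
  0-0-1 → 1 (borrow)
  1-1-1 → 1 (borrow)
  1-1-1 → 1 (borrow)
  0-0-1 → 1 (borrow)
  1-1-1 → 1 (borrow)
  0-1-1 → 0 (borrow)
  0-0-1 → 1 (borrow)
  1-1-1 → 1 (borrow)
  1-1-1 → 1 (borrow)
  1-0-1 → 0
  1-0 → 1
  1-0 → 1
  1-1 → 0
  1-0 → 1

0b1011011101111110110100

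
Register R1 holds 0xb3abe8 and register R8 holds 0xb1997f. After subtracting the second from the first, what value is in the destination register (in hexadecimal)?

0x21269

Subtract column by column in base 16:
  8-f → 9 (borrow)
  e-7-1 → 6
  b-9 → 2
  a-9 → 1
  3-1 → 2
  b-b → 0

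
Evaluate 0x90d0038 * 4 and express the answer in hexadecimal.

0x243400e0

Multiply each base-16 digit by 4, carrying:
  8×4 = 32 → write 0 carry 2
  3×4+2 = 14 → write e
  0×4 = 0 → write 0
  0×4 = 0 → write 0
  d×4 = 52 → write 4 carry 3
  0×4+3 = 3 → write 3
  9×4 = 36 → write 4 carry 2
  remaining carry: 2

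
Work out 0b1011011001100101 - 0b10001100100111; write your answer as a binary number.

0b1001001100111110

Subtract column by column in base 2:
  1-1 → 0
  0-1 → 1 (borrow)
  1-1-1 → 1 (borrow)
  0-0-1 → 1 (borrow)
  0-0-1 → 1 (borrow)
  1-1-1 → 1 (borrow)
  1-0-1 → 0
  0-0 → 0
  0-1 → 1 (borrow)
  1-1-1 → 1 (borrow)
  1-0-1 → 0
  0-0 → 0
  1-0 → 1
  1-1 → 0
  0-0 → 0
  1-0 → 1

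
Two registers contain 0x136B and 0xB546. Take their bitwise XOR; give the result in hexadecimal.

XOR each hex digit independently (no carries):
  1^B=A, 3^5=6, 6^4=2, B^6=D

0xA62D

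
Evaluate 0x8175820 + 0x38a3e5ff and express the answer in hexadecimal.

0x40bb3e1f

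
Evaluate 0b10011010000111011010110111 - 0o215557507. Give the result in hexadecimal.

0b10011010000111011010110111 = 0x26876B7 in hexadecimal.
0o215557507 = 0x236DF47 in hexadecimal.
Subtract column by column in base 16:
  7-7 → 0
  B-4 → 7
  6-F → 7 (borrow)
  7-D-1 → 9 (borrow)
  8-6-1 → 1
  6-3 → 3
  2-2 → 0

0x319770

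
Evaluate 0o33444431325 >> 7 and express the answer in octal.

7 bits is not a whole number of base-8 digits; in binary: 11011100100100100011001011010101 >> 7 = 1101110010010010001100101.

0o156222145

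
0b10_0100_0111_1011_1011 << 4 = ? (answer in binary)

0b1001000111101110110000

Left shift by 4: append 4 zero bits.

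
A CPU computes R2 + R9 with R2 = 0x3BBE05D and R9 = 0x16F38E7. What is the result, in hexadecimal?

Add column by column in base 16, right to left:
  D+7 = 4 carry 1
  5+E+1 = 4 carry 1
  0+8+1 = 9
  E+3 = 1 carry 1
  B+F+1 = B carry 1
  B+6+1 = 2 carry 1
  3+1+1 = 5

0x52B1944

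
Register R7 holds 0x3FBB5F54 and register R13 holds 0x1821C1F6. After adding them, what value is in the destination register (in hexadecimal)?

Add column by column in base 16, right to left:
  4+6 = A
  5+F = 4 carry 1
  F+1+1 = 1 carry 1
  5+C+1 = 2 carry 1
  B+1+1 = D
  B+2 = D
  F+8 = 7 carry 1
  3+1+1 = 5

0x57DD214A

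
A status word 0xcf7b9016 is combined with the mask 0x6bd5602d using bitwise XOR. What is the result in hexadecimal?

0xa4aef03b

XOR each hex digit independently (no carries):
  c^6=a, f^b=4, 7^d=a, b^5=e, 9^6=f, 0^0=0, 1^2=3, 6^d=b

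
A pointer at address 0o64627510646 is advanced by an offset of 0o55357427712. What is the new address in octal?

Add column by column in base 8, right to left:
  6+2 = 0 carry 1
  4+1+1 = 6
  6+7 = 5 carry 1
  0+7+1 = 0 carry 1
  1+2+1 = 4
  5+4 = 1 carry 1
  7+7+1 = 7 carry 1
  2+5+1 = 0 carry 1
  6+3+1 = 2 carry 1
  4+5+1 = 2 carry 1
  6+5+1 = 4 carry 1
  final carry 1

0o142207140560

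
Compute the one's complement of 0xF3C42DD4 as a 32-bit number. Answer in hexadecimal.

0x0C3BD22B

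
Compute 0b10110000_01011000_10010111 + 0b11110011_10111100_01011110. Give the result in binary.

0b1101001000001010011110101

Add column by column in base 2, right to left:
  1+0 = 1
  1+1 = 0 carry 1
  1+1+1 = 1 carry 1
  0+1+1 = 0 carry 1
  1+1+1 = 1 carry 1
  0+0+1 = 1
  0+1 = 1
  1+0 = 1
  0+0 = 0
  0+0 = 0
  0+1 = 1
  1+1 = 0 carry 1
  1+1+1 = 1 carry 1
  0+1+1 = 0 carry 1
  1+0+1 = 0 carry 1
  0+1+1 = 0 carry 1
  0+1+1 = 0 carry 1
  0+1+1 = 0 carry 1
  0+0+1 = 1
  0+0 = 0
  1+1 = 0 carry 1
  1+1+1 = 1 carry 1
  0+1+1 = 0 carry 1
  1+1+1 = 1 carry 1
  final carry 1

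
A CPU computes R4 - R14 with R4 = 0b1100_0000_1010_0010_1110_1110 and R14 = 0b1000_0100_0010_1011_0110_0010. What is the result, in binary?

Subtract column by column in base 2:
  0-0 → 0
  1-1 → 0
  1-0 → 1
  1-0 → 1
  0-0 → 0
  1-1 → 0
  1-1 → 0
  1-0 → 1
  0-1 → 1 (borrow)
  1-1-1 → 1 (borrow)
  0-0-1 → 1 (borrow)
  0-1-1 → 0 (borrow)
  0-0-1 → 1 (borrow)
  1-1-1 → 1 (borrow)
  0-0-1 → 1 (borrow)
  1-0-1 → 0
  0-0 → 0
  0-0 → 0
  0-1 → 1 (borrow)
  0-0-1 → 1 (borrow)
  0-0-1 → 1 (borrow)
  0-0-1 → 1 (borrow)
  1-0-1 → 0
  1-1 → 0

0b1111000111011110001100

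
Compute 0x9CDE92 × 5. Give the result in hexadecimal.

Multiply each base-16 digit by 5, carrying:
  2×5 = 10 → write A
  9×5 = 45 → write D carry 2
  E×5+2 = 72 → write 8 carry 4
  D×5+4 = 69 → write 5 carry 4
  C×5+4 = 64 → write 0 carry 4
  9×5+4 = 49 → write 1 carry 3
  remaining carry: 3

0x31058DA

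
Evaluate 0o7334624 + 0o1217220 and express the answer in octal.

0o10554044

Add column by column in base 8, right to left:
  4+0 = 4
  2+2 = 4
  6+2 = 0 carry 1
  4+7+1 = 4 carry 1
  3+1+1 = 5
  3+2 = 5
  7+1 = 0 carry 1
  final carry 1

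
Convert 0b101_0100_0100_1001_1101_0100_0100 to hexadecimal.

0x5449D44

Group the bits into nibbles: 0101 0100 0100 1001 1101 0100 0100 → 5449D44.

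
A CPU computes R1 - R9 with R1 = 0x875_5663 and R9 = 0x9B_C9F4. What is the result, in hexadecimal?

Subtract column by column in base 16:
  3-4 → F (borrow)
  6-F-1 → 6 (borrow)
  6-9-1 → C (borrow)
  5-C-1 → 8 (borrow)
  5-B-1 → 9 (borrow)
  7-9-1 → D (borrow)
  8-0-1 → 7

0x7D98C6F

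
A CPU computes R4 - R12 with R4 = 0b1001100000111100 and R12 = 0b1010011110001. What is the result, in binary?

0b1000001101001011

Subtract column by column in base 2:
  0-1 → 1 (borrow)
  0-0-1 → 1 (borrow)
  1-0-1 → 0
  1-0 → 1
  1-1 → 0
  1-1 → 0
  0-1 → 1 (borrow)
  0-1-1 → 0 (borrow)
  0-0-1 → 1 (borrow)
  0-0-1 → 1 (borrow)
  0-1-1 → 0 (borrow)
  1-0-1 → 0
  1-1 → 0
  0-0 → 0
  0-0 → 0
  1-0 → 1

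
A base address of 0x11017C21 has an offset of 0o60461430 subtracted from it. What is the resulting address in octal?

0x11017C21 = 0o2100276041 in octal.
Subtract column by column in base 8:
  1-0 → 1
  4-3 → 1
  0-4 → 4 (borrow)
  6-1-1 → 4
  7-6 → 1
  2-4 → 6 (borrow)
  0-0-1 → 7 (borrow)
  0-6-1 → 1 (borrow)
  1-0-1 → 0
  2-0 → 2

0o2017614411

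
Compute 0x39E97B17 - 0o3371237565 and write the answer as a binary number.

0b11110000001000011101110100010

0x39E97B17 = 0b111001111010010111101100010111 in binary.
0o3371237565 = 0b11011111001010011111101110101 in binary.
Subtract column by column in base 2:
  1-1 → 0
  1-0 → 1
  1-1 → 0
  0-0 → 0
  1-1 → 0
  0-1 → 1 (borrow)
  0-1-1 → 0 (borrow)
  0-0-1 → 1 (borrow)
  1-1-1 → 1 (borrow)
  1-1-1 → 1 (borrow)
  0-1-1 → 0 (borrow)
  1-1-1 → 1 (borrow)
  1-1-1 → 1 (borrow)
  1-1-1 → 1 (borrow)
  1-0-1 → 0
  0-0 → 0
  1-1 → 0
  0-0 → 0
  0-1 → 1 (borrow)
  1-0-1 → 0
  0-0 → 0
  1-1 → 0
  1-1 → 0
  1-1 → 0
  1-1 → 0
  0-1 → 1 (borrow)
  0-0-1 → 1 (borrow)
  1-1-1 → 1 (borrow)
  1-1-1 → 1 (borrow)
  1-0-1 → 0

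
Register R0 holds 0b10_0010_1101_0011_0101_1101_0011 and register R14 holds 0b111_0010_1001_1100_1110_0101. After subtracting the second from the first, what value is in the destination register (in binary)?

0b1101110101001100011101110

Subtract column by column in base 2:
  1-1 → 0
  1-0 → 1
  0-1 → 1 (borrow)
  0-0-1 → 1 (borrow)
  1-0-1 → 0
  0-1 → 1 (borrow)
  1-1-1 → 1 (borrow)
  1-1-1 → 1 (borrow)
  1-0-1 → 0
  0-0 → 0
  1-1 → 0
  0-1 → 1 (borrow)
  1-1-1 → 1 (borrow)
  1-0-1 → 0
  0-0 → 0
  0-1 → 1 (borrow)
  1-0-1 → 0
  0-1 → 1 (borrow)
  1-0-1 → 0
  1-0 → 1
  0-1 → 1 (borrow)
  1-1-1 → 1 (borrow)
  0-1-1 → 0 (borrow)
  0-0-1 → 1 (borrow)
  0-0-1 → 1 (borrow)
  1-0-1 → 0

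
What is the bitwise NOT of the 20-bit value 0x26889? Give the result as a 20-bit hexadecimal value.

Each hex digit d becomes f−d:
  2→d, 6→9, 8→7, 8→7, 9→6

0xd9776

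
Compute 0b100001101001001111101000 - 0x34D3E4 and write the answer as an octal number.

0o24340004

0b100001101001001111101000 = 0o41511750 in octal.
0x34D3E4 = 0o15151744 in octal.
Subtract column by column in base 8:
  0-4 → 4 (borrow)
  5-4-1 → 0
  7-7 → 0
  1-1 → 0
  1-5 → 4 (borrow)
  5-1-1 → 3
  1-5 → 4 (borrow)
  4-1-1 → 2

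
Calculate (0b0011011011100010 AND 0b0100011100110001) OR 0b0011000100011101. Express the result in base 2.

0b11011100111101

0b0011011011100010 AND 0b0100011100110001 = 0b0000011000100000.
Then OR with 0b0011000100011101.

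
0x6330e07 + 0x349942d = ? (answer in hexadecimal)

Add column by column in base 16, right to left:
  7+d = 4 carry 1
  0+2+1 = 3
  e+4 = 2 carry 1
  0+9+1 = a
  3+9 = c
  3+4 = 7
  6+3 = 9

0x97ca234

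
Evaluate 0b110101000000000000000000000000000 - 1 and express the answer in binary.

0b110100111111111111111111111111111

The trailing 27 digits are 0, so subtracting 1 borrows through: they become 1 and the next digit up decrements.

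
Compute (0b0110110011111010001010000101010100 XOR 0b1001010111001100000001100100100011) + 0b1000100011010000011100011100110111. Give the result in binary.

0b11000001000000110100111111110101110

First 0b0110110011111010001010000101010100 XOR 0b1001010111001100000001100100100011 = 0b1111100100110110001011100001110111.
Add column by column in base 2, right to left:
  1+1 = 0 carry 1
  1+1+1 = 1 carry 1
  1+1+1 = 1 carry 1
  0+0+1 = 1
  1+1 = 0 carry 1
  1+1+1 = 1 carry 1
  1+0+1 = 0 carry 1
  0+0+1 = 1
  0+1 = 1
  0+1 = 1
  0+1 = 1
  1+0 = 1
  1+0 = 1
  1+0 = 1
  0+1 = 1
  1+1 = 0 carry 1
  0+1+1 = 0 carry 1
  0+0+1 = 1
  0+0 = 0
  1+0 = 1
  1+0 = 1
  0+0 = 0
  1+1 = 0 carry 1
  1+0+1 = 0 carry 1
  0+1+1 = 0 carry 1
  0+1+1 = 0 carry 1
  1+0+1 = 0 carry 1
  0+0+1 = 1
  0+0 = 0
  1+1 = 0 carry 1
  1+0+1 = 0 carry 1
  1+0+1 = 0 carry 1
  1+0+1 = 0 carry 1
  1+1+1 = 1 carry 1
  final carry 1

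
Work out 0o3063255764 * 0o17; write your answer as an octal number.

Multiply each base-8 digit by 15, carrying:
  4×15 = 60 → write 4 carry 7
  6×15+7 = 97 → write 1 carry 12
  7×15+12 = 117 → write 5 carry 14
  5×15+14 = 89 → write 1 carry 11
  5×15+11 = 86 → write 6 carry 10
  2×15+10 = 40 → write 0 carry 5
  3×15+5 = 50 → write 2 carry 6
  6×15+6 = 96 → write 0 carry 12
  0×15+12 = 12 → write 4 carry 1
  3×15+1 = 46 → write 6 carry 5
  remaining carry: 5

0o56402061514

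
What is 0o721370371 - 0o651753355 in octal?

0o47415014

Subtract column by column in base 8:
  1-5 → 4 (borrow)
  7-5-1 → 1
  3-3 → 0
  0-3 → 5 (borrow)
  7-5-1 → 1
  3-7 → 4 (borrow)
  1-1-1 → 7 (borrow)
  2-5-1 → 4 (borrow)
  7-6-1 → 0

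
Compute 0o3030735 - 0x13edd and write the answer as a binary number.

0o3030735 = 0b11000011000111011101 in binary.
0x13edd = 0b10011111011011101 in binary.
Subtract column by column in base 2:
  1-1 → 0
  0-0 → 0
  1-1 → 0
  1-1 → 0
  1-1 → 0
  0-0 → 0
  1-1 → 0
  1-1 → 0
  1-0 → 1
  0-1 → 1 (borrow)
  0-1-1 → 0 (borrow)
  0-1-1 → 0 (borrow)
  1-1-1 → 1 (borrow)
  1-1-1 → 1 (borrow)
  0-0-1 → 1 (borrow)
  0-0-1 → 1 (borrow)
  0-1-1 → 0 (borrow)
  0-0-1 → 1 (borrow)
  1-0-1 → 0
  1-0 → 1

0b10101111001100000000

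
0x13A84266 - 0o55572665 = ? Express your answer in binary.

0b10010111100010100110010110001

0x13A84266 = 0b10011101010000100001001100110 in binary.
0o55572665 = 0b101101101111010110110101 in binary.
Subtract column by column in base 2:
  0-1 → 1 (borrow)
  1-0-1 → 0
  1-1 → 0
  0-0 → 0
  0-1 → 1 (borrow)
  1-1-1 → 1 (borrow)
  1-0-1 → 0
  0-1 → 1 (borrow)
  0-1-1 → 0 (borrow)
  1-0-1 → 0
  0-1 → 1 (borrow)
  0-0-1 → 1 (borrow)
  0-1-1 → 0 (borrow)
  0-1-1 → 0 (borrow)
  1-1-1 → 1 (borrow)
  0-1-1 → 0 (borrow)
  0-0-1 → 1 (borrow)
  0-1-1 → 0 (borrow)
  0-1-1 → 0 (borrow)
  1-0-1 → 0
  0-1 → 1 (borrow)
  1-1-1 → 1 (borrow)
  0-0-1 → 1 (borrow)
  1-1-1 → 1 (borrow)
  1-0-1 → 0
  1-0 → 1
  0-0 → 0
  0-0 → 0
  1-0 → 1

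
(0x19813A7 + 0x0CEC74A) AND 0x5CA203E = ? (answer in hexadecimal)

Add column by column in base 16, right to left:
  7+A = 1 carry 1
  A+4+1 = F
  3+7 = A
  1+C = D
  8+E = 6 carry 1
  9+C+1 = 6 carry 1
  1+0+1 = 2
Sum = 0x266DAF1; now AND with 0x5CA203E:
  2&5=0, 6&C=4, 6&A=2, D&2=0, A&0=0, F&3=3, 1&E=0

0x420030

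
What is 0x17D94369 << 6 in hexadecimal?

6 bits is not a whole number of base-16 digits; in binary: 10111110110010100001101101001 << 6 = 10111110110010100001101101001000000.

0x5F650DA40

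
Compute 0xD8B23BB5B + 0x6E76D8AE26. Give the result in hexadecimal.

0x7C01FC6981

Add column by column in base 16, right to left:
  B+6 = 1 carry 1
  5+2+1 = 8
  B+E = 9 carry 1
  B+A+1 = 6 carry 1
  3+8+1 = C
  2+D = F
  B+6 = 1 carry 1
  8+7+1 = 0 carry 1
  D+E+1 = C carry 1
  0+6+1 = 7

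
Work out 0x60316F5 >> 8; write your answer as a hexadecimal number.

Shifting right by 8 bits = 2 hex digits: drop the last 2.

0x60316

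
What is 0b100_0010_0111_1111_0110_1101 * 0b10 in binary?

Multiply each base-2 digit by 2, carrying:
  1×2 = 2 → write 0 carry 1
  0×2+1 = 1 → write 1
  1×2 = 2 → write 0 carry 1
  1×2+1 = 3 → write 1 carry 1
  0×2+1 = 1 → write 1
  1×2 = 2 → write 0 carry 1
  1×2+1 = 3 → write 1 carry 1
  0×2+1 = 1 → write 1
  1×2 = 2 → write 0 carry 1
  1×2+1 = 3 → write 1 carry 1
  1×2+1 = 3 → write 1 carry 1
  1×2+1 = 3 → write 1 carry 1
  1×2+1 = 3 → write 1 carry 1
  1×2+1 = 3 → write 1 carry 1
  1×2+1 = 3 → write 1 carry 1
  0×2+1 = 1 → write 1
  0×2 = 0 → write 0
  1×2 = 2 → write 0 carry 1
  0×2+1 = 1 → write 1
  0×2 = 0 → write 0
  0×2 = 0 → write 0
  0×2 = 0 → write 0
  1×2 = 2 → write 0 carry 1
  remaining carry: 1

0b100001001111111011011010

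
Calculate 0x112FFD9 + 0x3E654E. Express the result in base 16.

0x1516527

Add column by column in base 16, right to left:
  9+E = 7 carry 1
  D+4+1 = 2 carry 1
  F+5+1 = 5 carry 1
  F+6+1 = 6 carry 1
  2+E+1 = 1 carry 1
  1+3+1 = 5
  1+0 = 1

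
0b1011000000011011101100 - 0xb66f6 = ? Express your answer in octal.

0b1011000000011011101100 = 0o13003354 in octal.
0xb66f6 = 0o2663366 in octal.
Subtract column by column in base 8:
  4-6 → 6 (borrow)
  5-6-1 → 6 (borrow)
  3-3-1 → 7 (borrow)
  3-3-1 → 7 (borrow)
  0-6-1 → 1 (borrow)
  0-6-1 → 1 (borrow)
  3-2-1 → 0
  1-0 → 1

0o10117766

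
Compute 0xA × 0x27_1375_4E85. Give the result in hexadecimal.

0x186C2951132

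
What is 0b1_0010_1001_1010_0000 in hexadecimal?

0x129A0

Group the bits into nibbles: 0001 0010 1001 1010 0000 → 129A0.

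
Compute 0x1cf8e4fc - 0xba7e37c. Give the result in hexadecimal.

0x11510180

Subtract column by column in base 16:
  c-c → 0
  f-7 → 8
  4-3 → 1
  e-e → 0
  8-7 → 1
  f-a → 5
  c-b → 1
  1-0 → 1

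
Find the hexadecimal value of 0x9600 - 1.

The trailing 2 digits are 0, so subtracting 1 borrows through: they become F and the next digit up decrements.

0x95ff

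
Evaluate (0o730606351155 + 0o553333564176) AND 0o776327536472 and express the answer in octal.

Add column by column in base 8, right to left:
  5+6 = 3 carry 1
  5+7+1 = 5 carry 1
  1+1+1 = 3
  1+4 = 5
  5+6 = 3 carry 1
  3+5+1 = 1 carry 1
  6+3+1 = 2 carry 1
  0+3+1 = 4
  6+3 = 1 carry 1
  0+3+1 = 4
  3+5 = 0 carry 1
  7+5+1 = 5 carry 1
  final carry 1
Sum = 0o1504142135353; now AND with 0o776327536472:
  1&0=0, 5&7=5, 0&7=0, 4&6=4, 1&3=1, 4&2=0, 2&7=2, 1&5=1, 3&3=3, 5&6=4, 3&4=0, 5&7=5, 3&2=2

0o504102134052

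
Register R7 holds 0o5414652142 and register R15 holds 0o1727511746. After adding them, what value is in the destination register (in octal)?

0o7344364110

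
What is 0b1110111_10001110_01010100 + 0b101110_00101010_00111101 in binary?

Add column by column in base 2, right to left:
  0+1 = 1
  0+0 = 0
  1+1 = 0 carry 1
  0+1+1 = 0 carry 1
  1+1+1 = 1 carry 1
  0+1+1 = 0 carry 1
  1+0+1 = 0 carry 1
  0+0+1 = 1
  0+0 = 0
  1+1 = 0 carry 1
  1+0+1 = 0 carry 1
  1+1+1 = 1 carry 1
  0+0+1 = 1
  0+1 = 1
  0+0 = 0
  1+0 = 1
  1+0 = 1
  1+1 = 0 carry 1
  1+1+1 = 1 carry 1
  0+1+1 = 0 carry 1
  1+0+1 = 0 carry 1
  1+1+1 = 1 carry 1
  1+0+1 = 0 carry 1
  final carry 1

0b101001011011100010010001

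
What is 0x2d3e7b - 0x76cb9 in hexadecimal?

0x25d1c2

Subtract column by column in base 16:
  b-9 → 2
  7-b → c (borrow)
  e-c-1 → 1
  3-6 → d (borrow)
  d-7-1 → 5
  2-0 → 2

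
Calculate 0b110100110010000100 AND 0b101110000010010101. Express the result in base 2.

0b100100000010000100

AND bit by bit (1 only where both bits are 1):
  110100110010000100
& 101110000010010101
= 100100000010000100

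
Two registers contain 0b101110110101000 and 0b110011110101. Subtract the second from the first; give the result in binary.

Subtract column by column in base 2:
  0-1 → 1 (borrow)
  0-0-1 → 1 (borrow)
  0-1-1 → 0 (borrow)
  1-0-1 → 0
  0-1 → 1 (borrow)
  1-1-1 → 1 (borrow)
  0-1-1 → 0 (borrow)
  1-1-1 → 1 (borrow)
  1-0-1 → 0
  0-0 → 0
  1-1 → 0
  1-1 → 0
  1-0 → 1
  0-0 → 0
  1-0 → 1

0b101000010110011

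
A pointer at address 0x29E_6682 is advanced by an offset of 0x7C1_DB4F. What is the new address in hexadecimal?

Add column by column in base 16, right to left:
  2+F = 1 carry 1
  8+4+1 = D
  6+B = 1 carry 1
  6+D+1 = 4 carry 1
  E+1+1 = 0 carry 1
  9+C+1 = 6 carry 1
  2+7+1 = A

0xA6041D1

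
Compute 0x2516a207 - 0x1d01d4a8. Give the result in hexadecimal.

0x814cd5f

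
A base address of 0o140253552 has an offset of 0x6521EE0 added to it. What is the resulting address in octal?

0x6521EE0 = 0o624417340 in octal.
Add column by column in base 8, right to left:
  2+0 = 2
  5+4 = 1 carry 1
  5+3+1 = 1 carry 1
  3+7+1 = 3 carry 1
  5+1+1 = 7
  2+4 = 6
  0+4 = 4
  4+2 = 6
  1+6 = 7

0o764673112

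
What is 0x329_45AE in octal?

Expand each hex digit to 4 bits: 3=0011 2=0010 9=1001 4=0100 5=0101 A=1010 E=1110.
Group the bits in threes: 011 001 010 010 100 010 110 101 110 → 312242656.

0o312242656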